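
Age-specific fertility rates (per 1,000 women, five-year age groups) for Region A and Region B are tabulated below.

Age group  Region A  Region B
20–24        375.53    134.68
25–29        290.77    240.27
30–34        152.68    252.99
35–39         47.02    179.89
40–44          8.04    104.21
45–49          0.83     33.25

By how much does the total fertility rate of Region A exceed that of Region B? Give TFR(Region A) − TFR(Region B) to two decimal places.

Region A:
  Sum of ASFRs = 375.53 + 290.77 + 152.68 + 47.02 + 8.04 + 0.83 = 874.87
  TFR = 5 × 874.87 / 1000 = 4.37435
Region B:
  Sum of ASFRs = 134.68 + 240.27 + 252.99 + 179.89 + 104.21 + 33.25 = 945.29
  TFR = 5 × 945.29 / 1000 = 4.72645
Difference = 4.37435 − 4.72645 = -0.3521

-0.35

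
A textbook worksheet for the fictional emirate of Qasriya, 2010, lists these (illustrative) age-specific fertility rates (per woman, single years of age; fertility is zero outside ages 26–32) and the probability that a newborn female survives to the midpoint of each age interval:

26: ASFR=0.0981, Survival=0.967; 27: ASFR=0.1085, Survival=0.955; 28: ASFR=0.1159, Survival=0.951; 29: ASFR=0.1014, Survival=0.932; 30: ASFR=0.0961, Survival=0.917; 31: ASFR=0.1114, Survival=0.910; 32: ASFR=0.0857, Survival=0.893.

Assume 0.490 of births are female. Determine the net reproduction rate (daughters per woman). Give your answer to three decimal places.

Proportion female at birth = 0.490.
Each age group contributes 1 × ASFR × survival:
  26: 1 × 0.0981 × 0.967 = 0.09486
  27: 1 × 0.1085 × 0.955 = 0.10362
  28: 1 × 0.1159 × 0.951 = 0.11022
  29: 1 × 0.1014 × 0.932 = 0.09450
  30: 1 × 0.0961 × 0.917 = 0.08812
  31: 1 × 0.1114 × 0.910 = 0.10137
  32: 1 × 0.0857 × 0.893 = 0.07653
Sum = 0.66922
NRR = 0.490 × 0.66922 = 0.32792
An NRR under 1 implies long-run decline under these rates.

0.328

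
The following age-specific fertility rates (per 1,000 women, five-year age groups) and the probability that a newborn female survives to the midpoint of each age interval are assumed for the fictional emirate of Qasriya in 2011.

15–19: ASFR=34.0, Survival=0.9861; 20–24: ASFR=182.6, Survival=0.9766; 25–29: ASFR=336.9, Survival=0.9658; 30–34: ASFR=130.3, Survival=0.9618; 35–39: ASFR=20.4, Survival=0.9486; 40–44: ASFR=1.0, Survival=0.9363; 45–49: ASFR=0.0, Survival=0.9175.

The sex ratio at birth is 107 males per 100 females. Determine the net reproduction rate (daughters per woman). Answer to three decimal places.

1.649

Proportion female at birth = 100 / (100 + 107) = 0.48309.
Weighting each age-specific rate by interval width and survival:
  15–19: 5 × 34.0/1000 × 0.9861 = 0.16764
  20–24: 5 × 182.6/1000 × 0.9766 = 0.89164
  25–29: 5 × 336.9/1000 × 0.9658 = 1.62689
  30–34: 5 × 130.3/1000 × 0.9618 = 0.62661
  35–39: 5 × 20.4/1000 × 0.9486 = 0.09676
  40–44: 5 × 1.0/1000 × 0.9363 = 0.00468
  45–49: 5 × 0.0/1000 × 0.9175 = 0.00000
Sum = 3.41422
NRR = 0.48309 × 3.41422 = 1.64938
With NRR above 1 the population is above replacement fertility.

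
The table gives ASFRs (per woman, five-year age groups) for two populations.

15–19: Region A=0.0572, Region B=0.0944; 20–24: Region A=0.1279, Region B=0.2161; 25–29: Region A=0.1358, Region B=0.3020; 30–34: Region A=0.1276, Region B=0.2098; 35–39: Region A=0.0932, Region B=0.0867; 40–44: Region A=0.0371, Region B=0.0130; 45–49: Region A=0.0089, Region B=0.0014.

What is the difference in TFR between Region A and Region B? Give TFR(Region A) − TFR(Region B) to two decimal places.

-1.68

Region A:
  Sum of ASFRs = 0.0572 + 0.1279 + 0.1358 + 0.1276 + 0.0932 + 0.0371 + 0.0089 = 0.5877
  TFR = 5 × 0.5877 = 2.9385
Region B:
  Sum of ASFRs = 0.0944 + 0.2161 + 0.3020 + 0.2098 + 0.0867 + 0.0130 + 0.0014 = 0.9234
  TFR = 5 × 0.9234 = 4.617
Difference = 2.9385 − 4.617 = -1.6785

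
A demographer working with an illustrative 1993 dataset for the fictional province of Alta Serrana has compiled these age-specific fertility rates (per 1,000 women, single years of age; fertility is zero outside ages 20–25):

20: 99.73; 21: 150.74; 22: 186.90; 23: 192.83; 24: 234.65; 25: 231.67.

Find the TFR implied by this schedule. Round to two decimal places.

Sum of ASFRs = 99.73 + 150.74 + 186.90 + 192.83 + 234.65 + 231.67 = 1096.52
TFR = 1096.52 / 1000 = 1.09652

1.10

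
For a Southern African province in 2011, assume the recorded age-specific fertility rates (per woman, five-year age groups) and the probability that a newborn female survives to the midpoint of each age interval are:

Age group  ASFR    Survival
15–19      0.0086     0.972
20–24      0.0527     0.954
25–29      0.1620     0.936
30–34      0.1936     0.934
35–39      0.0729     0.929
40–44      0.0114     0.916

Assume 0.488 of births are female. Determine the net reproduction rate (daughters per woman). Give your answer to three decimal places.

1.145

Proportion female at birth = 0.488.
Weighting each age-specific rate by interval width and survival:
  15–19: 5 × 0.0086 × 0.972 = 0.04180
  20–24: 5 × 0.0527 × 0.954 = 0.25138
  25–29: 5 × 0.1620 × 0.936 = 0.75816
  30–34: 5 × 0.1936 × 0.934 = 0.90411
  35–39: 5 × 0.0729 × 0.929 = 0.33862
  40–44: 5 × 0.0114 × 0.916 = 0.05221
Sum = 2.34628
NRR = 0.488 × 2.34628 = 1.14498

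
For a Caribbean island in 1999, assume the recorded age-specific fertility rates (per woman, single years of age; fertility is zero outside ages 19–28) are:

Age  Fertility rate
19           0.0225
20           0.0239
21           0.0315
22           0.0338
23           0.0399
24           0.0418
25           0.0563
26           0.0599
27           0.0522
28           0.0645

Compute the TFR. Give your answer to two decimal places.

0.43

Sum of ASFRs = 0.0225 + 0.0239 + 0.0315 + 0.0338 + 0.0399 + 0.0418 + 0.0563 + 0.0599 + 0.0522 + 0.0645 = 0.4263
TFR = 0.4263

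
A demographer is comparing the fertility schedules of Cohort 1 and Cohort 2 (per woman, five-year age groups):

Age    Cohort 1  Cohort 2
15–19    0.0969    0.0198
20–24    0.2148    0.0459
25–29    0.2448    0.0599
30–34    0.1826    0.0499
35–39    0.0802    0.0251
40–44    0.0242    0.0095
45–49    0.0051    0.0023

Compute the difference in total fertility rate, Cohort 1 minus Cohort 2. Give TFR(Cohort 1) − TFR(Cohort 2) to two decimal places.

3.18

Cohort 1:
  Sum of ASFRs = 0.0969 + 0.2148 + 0.2448 + 0.1826 + 0.0802 + 0.0242 + 0.0051 = 0.8486
  TFR = 5 × 0.8486 = 4.243
Cohort 2:
  Sum of ASFRs = 0.0198 + 0.0459 + 0.0599 + 0.0499 + 0.0251 + 0.0095 + 0.0023 = 0.2124
  TFR = 5 × 0.2124 = 1.062
Difference = 4.243 − 1.062 = 3.181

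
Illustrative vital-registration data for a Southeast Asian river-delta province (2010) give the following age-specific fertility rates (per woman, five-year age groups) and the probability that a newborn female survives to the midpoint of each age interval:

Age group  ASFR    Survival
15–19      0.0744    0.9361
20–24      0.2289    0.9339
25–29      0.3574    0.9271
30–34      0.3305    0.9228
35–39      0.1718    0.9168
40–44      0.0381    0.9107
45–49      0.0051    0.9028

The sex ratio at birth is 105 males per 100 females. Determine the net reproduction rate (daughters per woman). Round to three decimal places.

2.723

Proportion female at birth = 100 / (100 + 105) = 0.48780.
Weighting each age-specific rate by interval width and survival:
  15–19: 5 × 0.0744 × 0.9361 = 0.34823
  20–24: 5 × 0.2289 × 0.9339 = 1.06885
  25–29: 5 × 0.3574 × 0.9271 = 1.65673
  30–34: 5 × 0.3305 × 0.9228 = 1.52493
  35–39: 5 × 0.1718 × 0.9168 = 0.78753
  40–44: 5 × 0.0381 × 0.9107 = 0.17349
  45–49: 5 × 0.0051 × 0.9028 = 0.02302
Sum = 5.58278
NRR = 0.48780 × 5.58278 = 2.72328
With NRR above 1 the population is above replacement fertility.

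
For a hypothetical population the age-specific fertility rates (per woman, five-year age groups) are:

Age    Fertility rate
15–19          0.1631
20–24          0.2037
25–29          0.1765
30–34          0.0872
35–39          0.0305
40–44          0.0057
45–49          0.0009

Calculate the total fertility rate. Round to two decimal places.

3.34

Sum of ASFRs = 0.1631 + 0.2037 + 0.1765 + 0.0872 + 0.0305 + 0.0057 + 0.0009 = 0.6676
TFR = 5 × 0.6676 = 3.338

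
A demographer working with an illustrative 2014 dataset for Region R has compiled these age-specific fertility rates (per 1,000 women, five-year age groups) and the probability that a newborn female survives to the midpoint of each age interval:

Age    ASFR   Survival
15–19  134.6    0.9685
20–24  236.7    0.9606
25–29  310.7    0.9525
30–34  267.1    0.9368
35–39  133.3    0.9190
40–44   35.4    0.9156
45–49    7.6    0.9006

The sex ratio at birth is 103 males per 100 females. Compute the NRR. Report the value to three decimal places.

Proportion female at birth = 100 / (100 + 103) = 0.49261.
Survival-weighted fertility by age (5·fₓ·Sₓ):
  15–19: 5 × 134.6/1000 × 0.9685 = 0.65180
  20–24: 5 × 236.7/1000 × 0.9606 = 1.13687
  25–29: 5 × 310.7/1000 × 0.9525 = 1.47971
  30–34: 5 × 267.1/1000 × 0.9368 = 1.25110
  35–39: 5 × 133.3/1000 × 0.9190 = 0.61251
  40–44: 5 × 35.4/1000 × 0.9156 = 0.16206
  45–49: 5 × 7.6/1000 × 0.9006 = 0.03422
Sum = 5.32827
NRR = 0.49261 × 5.32827 = 2.62476

2.625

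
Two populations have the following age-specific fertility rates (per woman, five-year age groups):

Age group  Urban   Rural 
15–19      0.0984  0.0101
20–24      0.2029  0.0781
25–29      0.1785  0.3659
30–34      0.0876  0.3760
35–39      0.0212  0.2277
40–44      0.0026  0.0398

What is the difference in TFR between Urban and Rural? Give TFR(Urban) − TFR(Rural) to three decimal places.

Urban:
  Sum of ASFRs = 0.0984 + 0.2029 + 0.1785 + 0.0876 + 0.0212 + 0.0026 = 0.5912
  TFR = 5 × 0.5912 = 2.956
Rural:
  Sum of ASFRs = 0.0101 + 0.0781 + 0.3659 + 0.3760 + 0.2277 + 0.0398 = 1.0976
  TFR = 5 × 1.0976 = 5.488
Difference = 2.956 − 5.488 = -2.532

-2.532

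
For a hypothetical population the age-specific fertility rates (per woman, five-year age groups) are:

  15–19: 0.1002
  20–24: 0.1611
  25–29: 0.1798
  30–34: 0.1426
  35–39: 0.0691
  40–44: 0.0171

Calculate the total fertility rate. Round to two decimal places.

Sum of ASFRs = 0.1002 + 0.1611 + 0.1798 + 0.1426 + 0.0691 + 0.0171 = 0.6699
TFR = 5 × 0.6699 = 3.3495

3.35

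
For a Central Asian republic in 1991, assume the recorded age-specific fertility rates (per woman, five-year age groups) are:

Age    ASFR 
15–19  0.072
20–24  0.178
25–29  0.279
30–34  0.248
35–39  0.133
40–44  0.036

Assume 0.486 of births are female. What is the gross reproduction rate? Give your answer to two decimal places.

2.30

Proportion female at birth = 0.486.
Sum of ASFRs = 0.072 + 0.178 + 0.279 + 0.248 + 0.133 + 0.036 = 0.946
TFR = 5 × 0.946 = 4.73
GRR = 0.486 × 4.73 = 2.29878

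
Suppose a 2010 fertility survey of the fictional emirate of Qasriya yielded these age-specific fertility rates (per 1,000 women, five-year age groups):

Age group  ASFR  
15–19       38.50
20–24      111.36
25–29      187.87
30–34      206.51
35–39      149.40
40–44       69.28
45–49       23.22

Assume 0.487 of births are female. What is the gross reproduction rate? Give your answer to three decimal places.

1.914

Proportion female at birth = 0.487.
Sum of ASFRs = 38.50 + 111.36 + 187.87 + 206.51 + 149.40 + 69.28 + 23.22 = 786.14
TFR = 5 × 786.14 / 1000 = 3.9307
GRR = 0.487 × 3.9307 = 1.91425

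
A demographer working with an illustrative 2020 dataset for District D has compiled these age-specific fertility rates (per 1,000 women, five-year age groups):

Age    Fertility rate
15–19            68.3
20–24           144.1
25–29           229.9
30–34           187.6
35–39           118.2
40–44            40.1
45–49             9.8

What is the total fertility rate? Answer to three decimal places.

3.990

Sum of ASFRs = 68.3 + 144.1 + 229.9 + 187.6 + 118.2 + 40.1 + 9.8 = 798.0
TFR = 5 × 798.0 / 1000 = 3.99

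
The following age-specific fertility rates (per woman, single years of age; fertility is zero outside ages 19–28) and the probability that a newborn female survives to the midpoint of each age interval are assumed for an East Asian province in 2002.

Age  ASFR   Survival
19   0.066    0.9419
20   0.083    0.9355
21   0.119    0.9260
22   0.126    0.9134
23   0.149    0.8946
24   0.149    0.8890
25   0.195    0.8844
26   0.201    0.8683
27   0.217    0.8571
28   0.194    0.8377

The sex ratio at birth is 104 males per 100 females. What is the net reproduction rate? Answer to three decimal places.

0.650

Proportion female at birth = 100 / (100 + 104) = 0.49020.
Per-age-group product (1 × ASFR × survival probability):
  19: 1 × 0.066 × 0.9419 = 0.06217
  20: 1 × 0.083 × 0.9355 = 0.07765
  21: 1 × 0.119 × 0.9260 = 0.11019
  22: 1 × 0.126 × 0.9134 = 0.11509
  23: 1 × 0.149 × 0.8946 = 0.13330
  24: 1 × 0.149 × 0.8890 = 0.13246
  25: 1 × 0.195 × 0.8844 = 0.17246
  26: 1 × 0.201 × 0.8683 = 0.17453
  27: 1 × 0.217 × 0.8571 = 0.18599
  28: 1 × 0.194 × 0.8377 = 0.16251
Sum = 1.32635
NRR = 0.49020 × 1.32635 = 0.65018
NRR < 1, so the cohort does not fully replace itself.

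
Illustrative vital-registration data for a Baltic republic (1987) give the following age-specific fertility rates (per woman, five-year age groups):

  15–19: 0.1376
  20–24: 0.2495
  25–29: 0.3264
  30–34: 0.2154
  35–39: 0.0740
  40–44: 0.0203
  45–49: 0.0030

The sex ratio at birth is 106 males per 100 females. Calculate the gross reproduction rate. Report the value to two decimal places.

2.49

Proportion female at birth = 100 / (100 + 106) = 0.48544.
Sum of ASFRs = 0.1376 + 0.2495 + 0.3264 + 0.2154 + 0.0740 + 0.0203 + 0.0030 = 1.0262
TFR = 5 × 1.0262 = 5.131
GRR = 0.48544 × 5.131 = 2.49079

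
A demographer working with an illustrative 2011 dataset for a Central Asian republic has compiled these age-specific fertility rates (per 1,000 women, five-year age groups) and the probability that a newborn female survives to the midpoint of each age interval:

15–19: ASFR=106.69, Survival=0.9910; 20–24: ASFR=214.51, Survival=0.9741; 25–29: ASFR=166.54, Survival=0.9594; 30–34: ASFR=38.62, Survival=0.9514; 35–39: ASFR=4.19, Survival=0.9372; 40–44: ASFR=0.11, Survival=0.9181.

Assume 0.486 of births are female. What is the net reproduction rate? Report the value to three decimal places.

1.252

Proportion female at birth = 0.486.
Each age group contributes 5 × ASFR × survival:
  15–19: 5 × 106.69/1000 × 0.9910 = 0.52865
  20–24: 5 × 214.51/1000 × 0.9741 = 1.04477
  25–29: 5 × 166.54/1000 × 0.9594 = 0.79889
  30–34: 5 × 38.62/1000 × 0.9514 = 0.18372
  35–39: 5 × 4.19/1000 × 0.9372 = 0.01963
  40–44: 5 × 0.11/1000 × 0.9181 = 0.00050
Sum = 2.57616
NRR = 0.486 × 2.57616 = 1.25201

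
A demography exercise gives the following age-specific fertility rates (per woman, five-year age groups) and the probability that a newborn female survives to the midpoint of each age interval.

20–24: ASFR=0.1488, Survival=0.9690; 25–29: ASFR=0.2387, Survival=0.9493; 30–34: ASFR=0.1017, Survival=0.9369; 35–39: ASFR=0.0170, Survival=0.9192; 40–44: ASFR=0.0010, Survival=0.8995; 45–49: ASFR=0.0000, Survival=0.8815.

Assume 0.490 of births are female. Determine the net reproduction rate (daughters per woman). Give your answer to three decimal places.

1.182

Proportion female at birth = 0.490.
Survival-weighted fertility by age (5·fₓ·Sₓ):
  20–24: 5 × 0.1488 × 0.9690 = 0.72094
  25–29: 5 × 0.2387 × 0.9493 = 1.13299
  30–34: 5 × 0.1017 × 0.9369 = 0.47641
  35–39: 5 × 0.0170 × 0.9192 = 0.07813
  40–44: 5 × 0.0010 × 0.8995 = 0.00450
  45–49: 5 × 0.0000 × 0.8815 = 0.00000
Sum = 2.41297
NRR = 0.490 × 2.41297 = 1.18236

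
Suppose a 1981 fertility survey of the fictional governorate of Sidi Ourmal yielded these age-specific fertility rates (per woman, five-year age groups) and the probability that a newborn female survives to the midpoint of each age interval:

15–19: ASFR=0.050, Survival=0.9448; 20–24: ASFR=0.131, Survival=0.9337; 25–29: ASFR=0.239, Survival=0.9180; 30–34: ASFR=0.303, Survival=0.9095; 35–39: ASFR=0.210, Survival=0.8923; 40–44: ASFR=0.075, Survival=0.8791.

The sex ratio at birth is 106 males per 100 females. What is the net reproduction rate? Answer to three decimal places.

Proportion female at birth = 100 / (100 + 106) = 0.48544.
Per-age-group product (5 × ASFR × survival probability):
  15–19: 5 × 0.050 × 0.9448 = 0.23620
  20–24: 5 × 0.131 × 0.9337 = 0.61157
  25–29: 5 × 0.239 × 0.9180 = 1.09701
  30–34: 5 × 0.303 × 0.9095 = 1.37789
  35–39: 5 × 0.210 × 0.8923 = 0.93692
  40–44: 5 × 0.075 × 0.8791 = 0.32966
Sum = 4.58925
NRR = 0.48544 × 4.58925 = 2.22781

2.228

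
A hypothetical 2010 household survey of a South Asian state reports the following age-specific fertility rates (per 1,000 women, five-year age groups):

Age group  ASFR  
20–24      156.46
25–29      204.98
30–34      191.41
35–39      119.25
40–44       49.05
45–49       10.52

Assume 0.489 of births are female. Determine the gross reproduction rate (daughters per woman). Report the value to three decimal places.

Proportion female at birth = 0.489.
Sum of ASFRs = 156.46 + 204.98 + 191.41 + 119.25 + 49.05 + 10.52 = 731.67
TFR = 5 × 731.67 / 1000 = 3.65835
GRR = 0.489 × 3.65835 = 1.78893

1.789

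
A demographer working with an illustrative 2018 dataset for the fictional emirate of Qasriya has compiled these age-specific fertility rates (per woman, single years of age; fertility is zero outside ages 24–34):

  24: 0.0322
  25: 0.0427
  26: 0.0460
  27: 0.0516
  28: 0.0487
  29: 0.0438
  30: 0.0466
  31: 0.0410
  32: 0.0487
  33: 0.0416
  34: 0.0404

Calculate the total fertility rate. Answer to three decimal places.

0.483

Sum of ASFRs = 0.0322 + 0.0427 + 0.0460 + 0.0516 + 0.0487 + 0.0438 + 0.0466 + 0.0410 + 0.0487 + 0.0416 + 0.0404 = 0.4833
TFR = 0.4833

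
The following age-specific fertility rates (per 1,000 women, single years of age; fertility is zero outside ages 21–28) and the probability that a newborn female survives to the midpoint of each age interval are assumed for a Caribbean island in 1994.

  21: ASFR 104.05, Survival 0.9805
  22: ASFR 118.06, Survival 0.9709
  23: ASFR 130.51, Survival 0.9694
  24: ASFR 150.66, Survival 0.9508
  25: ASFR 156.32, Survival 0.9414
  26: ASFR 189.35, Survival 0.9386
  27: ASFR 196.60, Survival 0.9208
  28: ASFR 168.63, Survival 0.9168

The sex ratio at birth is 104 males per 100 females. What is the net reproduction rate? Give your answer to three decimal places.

0.562

Proportion female at birth = 100 / (100 + 104) = 0.49020.
Each age group contributes 1 × ASFR × survival:
  21: 1 × 104.05/1000 × 0.9805 = 0.10202
  22: 1 × 118.06/1000 × 0.9709 = 0.11462
  23: 1 × 130.51/1000 × 0.9694 = 0.12652
  24: 1 × 150.66/1000 × 0.9508 = 0.14325
  25: 1 × 156.32/1000 × 0.9414 = 0.14716
  26: 1 × 189.35/1000 × 0.9386 = 0.17772
  27: 1 × 196.60/1000 × 0.9208 = 0.18103
  28: 1 × 168.63/1000 × 0.9168 = 0.15460
Sum = 1.14692
NRR = 0.49020 × 1.14692 = 0.56222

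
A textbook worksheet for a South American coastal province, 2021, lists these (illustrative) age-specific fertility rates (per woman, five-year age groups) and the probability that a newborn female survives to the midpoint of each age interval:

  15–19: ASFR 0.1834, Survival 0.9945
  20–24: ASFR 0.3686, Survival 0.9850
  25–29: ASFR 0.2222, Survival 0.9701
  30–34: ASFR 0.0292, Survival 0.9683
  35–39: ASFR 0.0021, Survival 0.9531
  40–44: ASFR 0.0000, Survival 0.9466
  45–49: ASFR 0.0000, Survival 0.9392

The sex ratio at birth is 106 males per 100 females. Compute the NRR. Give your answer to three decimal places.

Proportion female at birth = 100 / (100 + 106) = 0.48544.
Weighting each age-specific rate by interval width and survival:
  15–19: 5 × 0.1834 × 0.9945 = 0.91196
  20–24: 5 × 0.3686 × 0.9850 = 1.81536
  25–29: 5 × 0.2222 × 0.9701 = 1.07778
  30–34: 5 × 0.0292 × 0.9683 = 0.14137
  35–39: 5 × 0.0021 × 0.9531 = 0.01001
  40–44: 5 × 0.0000 × 0.9466 = 0.00000
  45–49: 5 × 0.0000 × 0.9392 = 0.00000
Sum = 3.95648
NRR = 0.48544 × 3.95648 = 1.92063

1.921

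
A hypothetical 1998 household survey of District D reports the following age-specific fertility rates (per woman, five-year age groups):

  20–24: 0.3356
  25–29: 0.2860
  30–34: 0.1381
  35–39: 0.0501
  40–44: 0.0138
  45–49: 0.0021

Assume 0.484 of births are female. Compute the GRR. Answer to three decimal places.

Proportion female at birth = 0.484.
Sum of ASFRs = 0.3356 + 0.2860 + 0.1381 + 0.0501 + 0.0138 + 0.0021 = 0.8257
TFR = 5 × 0.8257 = 4.1285
GRR = 0.484 × 4.1285 = 1.99819

1.998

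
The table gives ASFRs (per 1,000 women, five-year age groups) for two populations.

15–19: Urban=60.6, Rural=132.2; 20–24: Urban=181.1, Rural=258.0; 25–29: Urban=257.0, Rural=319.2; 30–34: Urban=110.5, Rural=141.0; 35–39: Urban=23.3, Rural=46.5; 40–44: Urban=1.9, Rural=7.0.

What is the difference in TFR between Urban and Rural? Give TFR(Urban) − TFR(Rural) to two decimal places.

Urban:
  Sum of ASFRs = 60.6 + 181.1 + 257.0 + 110.5 + 23.3 + 1.9 = 634.4
  TFR = 5 × 634.4 / 1000 = 3.172
Rural:
  Sum of ASFRs = 132.2 + 258.0 + 319.2 + 141.0 + 46.5 + 7.0 = 903.9
  TFR = 5 × 903.9 / 1000 = 4.5195
Difference = 3.172 − 4.5195 = -1.3475

-1.35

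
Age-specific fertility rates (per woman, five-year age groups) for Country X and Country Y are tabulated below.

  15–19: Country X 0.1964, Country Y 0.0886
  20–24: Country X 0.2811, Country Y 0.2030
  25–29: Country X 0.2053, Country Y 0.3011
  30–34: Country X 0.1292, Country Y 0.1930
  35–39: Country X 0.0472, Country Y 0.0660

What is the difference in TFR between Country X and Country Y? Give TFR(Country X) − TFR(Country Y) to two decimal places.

0.04

Country X:
  Sum of ASFRs = 0.1964 + 0.2811 + 0.2053 + 0.1292 + 0.0472 = 0.8592
  TFR = 5 × 0.8592 = 4.296
Country Y:
  Sum of ASFRs = 0.0886 + 0.2030 + 0.3011 + 0.1930 + 0.0660 = 0.8517
  TFR = 5 × 0.8517 = 4.2585
Difference = 4.296 − 4.2585 = 0.0375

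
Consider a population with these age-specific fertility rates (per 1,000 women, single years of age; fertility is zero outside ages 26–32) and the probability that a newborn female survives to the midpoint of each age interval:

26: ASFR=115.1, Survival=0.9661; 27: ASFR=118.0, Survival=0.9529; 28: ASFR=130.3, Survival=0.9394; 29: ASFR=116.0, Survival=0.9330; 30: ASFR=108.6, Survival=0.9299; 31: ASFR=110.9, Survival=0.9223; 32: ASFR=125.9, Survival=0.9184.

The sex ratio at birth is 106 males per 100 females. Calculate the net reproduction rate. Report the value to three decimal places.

Proportion female at birth = 100 / (100 + 106) = 0.48544.
Each age group contributes 1 × ASFR × survival:
  26: 1 × 115.1/1000 × 0.9661 = 0.11120
  27: 1 × 118.0/1000 × 0.9529 = 0.11244
  28: 1 × 130.3/1000 × 0.9394 = 0.12240
  29: 1 × 116.0/1000 × 0.9330 = 0.10823
  30: 1 × 108.6/1000 × 0.9299 = 0.10099
  31: 1 × 110.9/1000 × 0.9223 = 0.10228
  32: 1 × 125.9/1000 × 0.9184 = 0.11563
Sum = 0.77317
NRR = 0.48544 × 0.77317 = 0.37533
An NRR under 1 implies long-run decline under these rates.

0.375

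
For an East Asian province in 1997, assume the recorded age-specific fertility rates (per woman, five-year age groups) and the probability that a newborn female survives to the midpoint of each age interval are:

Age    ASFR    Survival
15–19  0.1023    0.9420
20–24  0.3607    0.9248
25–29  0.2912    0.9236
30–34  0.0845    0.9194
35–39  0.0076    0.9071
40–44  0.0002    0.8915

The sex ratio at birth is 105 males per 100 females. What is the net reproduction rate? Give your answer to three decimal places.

1.911

Proportion female at birth = 100 / (100 + 105) = 0.48780.
Per-age-group product (5 × ASFR × survival probability):
  15–19: 5 × 0.1023 × 0.9420 = 0.48183
  20–24: 5 × 0.3607 × 0.9248 = 1.66788
  25–29: 5 × 0.2912 × 0.9236 = 1.34476
  30–34: 5 × 0.0845 × 0.9194 = 0.38845
  35–39: 5 × 0.0076 × 0.9071 = 0.03447
  40–44: 5 × 0.0002 × 0.8915 = 0.00089
Sum = 3.91828
NRR = 0.48780 × 3.91828 = 1.91134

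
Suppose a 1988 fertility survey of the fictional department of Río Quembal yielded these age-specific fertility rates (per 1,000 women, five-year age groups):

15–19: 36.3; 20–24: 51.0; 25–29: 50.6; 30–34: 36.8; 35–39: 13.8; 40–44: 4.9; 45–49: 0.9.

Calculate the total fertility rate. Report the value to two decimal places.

Sum of ASFRs = 36.3 + 51.0 + 50.6 + 36.8 + 13.8 + 4.9 + 0.9 = 194.3
TFR = 5 × 194.3 / 1000 = 0.9715

0.97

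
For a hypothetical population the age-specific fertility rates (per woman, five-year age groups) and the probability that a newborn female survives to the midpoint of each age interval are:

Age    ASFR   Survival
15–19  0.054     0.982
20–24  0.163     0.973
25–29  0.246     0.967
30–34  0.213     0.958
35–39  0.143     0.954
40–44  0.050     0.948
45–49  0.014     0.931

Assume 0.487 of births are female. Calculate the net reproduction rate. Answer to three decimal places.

2.071

Proportion female at birth = 0.487.
Per-age-group product (5 × ASFR × survival probability):
  15–19: 5 × 0.054 × 0.982 = 0.26514
  20–24: 5 × 0.163 × 0.973 = 0.79300
  25–29: 5 × 0.246 × 0.967 = 1.18941
  30–34: 5 × 0.213 × 0.958 = 1.02027
  35–39: 5 × 0.143 × 0.954 = 0.68211
  40–44: 5 × 0.050 × 0.948 = 0.23700
  45–49: 5 × 0.014 × 0.931 = 0.06517
Sum = 4.25210
NRR = 0.487 × 4.25210 = 2.07077
With NRR above 1 the population is above replacement fertility.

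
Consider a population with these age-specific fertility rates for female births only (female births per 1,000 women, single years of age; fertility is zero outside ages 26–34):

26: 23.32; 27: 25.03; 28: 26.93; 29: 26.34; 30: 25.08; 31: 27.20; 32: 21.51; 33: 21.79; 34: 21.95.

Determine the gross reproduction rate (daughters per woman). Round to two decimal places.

Sum of female ASFRs = 23.32 + 25.03 + 26.93 + 26.34 + 25.08 + 27.20 + 21.51 + 21.79 + 21.95 = 219.15
GRR = 219.15 / 1000 = 0.21915

0.22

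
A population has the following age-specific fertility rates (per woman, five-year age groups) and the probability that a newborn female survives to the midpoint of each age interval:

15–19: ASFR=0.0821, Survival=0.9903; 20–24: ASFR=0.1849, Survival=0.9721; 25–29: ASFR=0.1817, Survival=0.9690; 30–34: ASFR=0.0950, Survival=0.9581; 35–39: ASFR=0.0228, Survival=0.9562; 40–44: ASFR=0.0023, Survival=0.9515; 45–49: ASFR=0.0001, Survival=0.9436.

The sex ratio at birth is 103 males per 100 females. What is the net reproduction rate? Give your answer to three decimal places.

Proportion female at birth = 100 / (100 + 103) = 0.49261.
Each age group contributes 5 × ASFR × survival:
  15–19: 5 × 0.0821 × 0.9903 = 0.40652
  20–24: 5 × 0.1849 × 0.9721 = 0.89871
  25–29: 5 × 0.1817 × 0.9690 = 0.88034
  30–34: 5 × 0.0950 × 0.9581 = 0.45510
  35–39: 5 × 0.0228 × 0.9562 = 0.10901
  40–44: 5 × 0.0023 × 0.9515 = 0.01094
  45–49: 5 × 0.0001 × 0.9436 = 0.00047
Sum = 2.76109
NRR = 0.49261 × 2.76109 = 1.36014

1.360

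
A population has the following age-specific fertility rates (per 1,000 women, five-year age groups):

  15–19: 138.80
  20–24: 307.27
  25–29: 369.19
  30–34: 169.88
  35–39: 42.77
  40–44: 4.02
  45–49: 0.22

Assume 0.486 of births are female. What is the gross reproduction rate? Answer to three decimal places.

Proportion female at birth = 0.486.
Sum of ASFRs = 138.80 + 307.27 + 369.19 + 169.88 + 42.77 + 4.02 + 0.22 = 1032.15
TFR = 5 × 1032.15 / 1000 = 5.16075
GRR = 0.486 × 5.16075 = 2.50812

2.508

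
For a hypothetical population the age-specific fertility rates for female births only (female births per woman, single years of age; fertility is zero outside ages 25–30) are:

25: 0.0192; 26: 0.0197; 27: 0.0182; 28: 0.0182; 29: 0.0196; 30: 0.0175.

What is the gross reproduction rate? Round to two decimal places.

0.11

Sum of female ASFRs = 0.0192 + 0.0197 + 0.0182 + 0.0182 + 0.0196 + 0.0175 = 0.1124
GRR = 0.1124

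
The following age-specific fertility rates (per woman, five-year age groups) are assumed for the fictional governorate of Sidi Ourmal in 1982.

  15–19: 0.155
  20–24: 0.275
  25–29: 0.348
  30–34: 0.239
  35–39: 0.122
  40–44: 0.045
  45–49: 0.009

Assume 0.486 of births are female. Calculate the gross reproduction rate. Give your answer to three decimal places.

2.899

Proportion female at birth = 0.486.
Sum of ASFRs = 0.155 + 0.275 + 0.348 + 0.239 + 0.122 + 0.045 + 0.009 = 1.193
TFR = 5 × 1.193 = 5.965
GRR = 0.486 × 5.965 = 2.89899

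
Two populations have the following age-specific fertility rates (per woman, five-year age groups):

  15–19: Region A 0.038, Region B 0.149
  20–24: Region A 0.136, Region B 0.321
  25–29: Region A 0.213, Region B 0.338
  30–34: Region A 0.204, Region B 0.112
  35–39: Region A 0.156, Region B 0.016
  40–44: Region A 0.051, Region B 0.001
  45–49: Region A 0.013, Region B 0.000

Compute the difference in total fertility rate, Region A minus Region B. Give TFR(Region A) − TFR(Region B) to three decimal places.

-0.630

Region A:
  Sum of ASFRs = 0.038 + 0.136 + 0.213 + 0.204 + 0.156 + 0.051 + 0.013 = 0.811
  TFR = 5 × 0.811 = 4.055
Region B:
  Sum of ASFRs = 0.149 + 0.321 + 0.338 + 0.112 + 0.016 + 0.001 + 0.000 = 0.937
  TFR = 5 × 0.937 = 4.685
Difference = 4.055 − 4.685 = -0.63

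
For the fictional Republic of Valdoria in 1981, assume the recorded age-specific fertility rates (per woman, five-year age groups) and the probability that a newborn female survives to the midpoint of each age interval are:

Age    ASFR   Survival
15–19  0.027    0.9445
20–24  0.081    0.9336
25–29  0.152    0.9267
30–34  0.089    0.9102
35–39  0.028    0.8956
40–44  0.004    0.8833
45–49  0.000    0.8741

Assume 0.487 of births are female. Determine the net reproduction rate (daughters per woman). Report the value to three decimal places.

Proportion female at birth = 0.487.
Survival-weighted fertility by age (5·fₓ·Sₓ):
  15–19: 5 × 0.027 × 0.9445 = 0.12751
  20–24: 5 × 0.081 × 0.9336 = 0.37811
  25–29: 5 × 0.152 × 0.9267 = 0.70429
  30–34: 5 × 0.089 × 0.9102 = 0.40504
  35–39: 5 × 0.028 × 0.8956 = 0.12538
  40–44: 5 × 0.004 × 0.8833 = 0.01767
  45–49: 5 × 0.000 × 0.8741 = 0.00000
Sum = 1.75800
NRR = 0.487 × 1.75800 = 0.85615
An NRR under 1 implies long-run decline under these rates.

0.856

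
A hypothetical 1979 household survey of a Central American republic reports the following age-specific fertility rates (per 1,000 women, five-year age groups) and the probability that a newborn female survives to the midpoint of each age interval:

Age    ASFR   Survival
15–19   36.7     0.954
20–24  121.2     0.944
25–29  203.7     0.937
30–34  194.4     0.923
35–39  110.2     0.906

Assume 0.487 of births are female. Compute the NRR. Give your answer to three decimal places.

1.509

Proportion female at birth = 0.487.
Weighting each age-specific rate by interval width and survival:
  15–19: 5 × 36.7/1000 × 0.954 = 0.17506
  20–24: 5 × 121.2/1000 × 0.944 = 0.57206
  25–29: 5 × 203.7/1000 × 0.937 = 0.95433
  30–34: 5 × 194.4/1000 × 0.923 = 0.89716
  35–39: 5 × 110.2/1000 × 0.906 = 0.49921
Sum = 3.09782
NRR = 0.487 × 3.09782 = 1.50864
With NRR above 1 the population is above replacement fertility.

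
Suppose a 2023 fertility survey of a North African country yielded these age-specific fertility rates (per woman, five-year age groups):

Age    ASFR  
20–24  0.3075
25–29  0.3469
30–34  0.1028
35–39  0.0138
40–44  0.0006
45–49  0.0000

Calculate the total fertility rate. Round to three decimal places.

Sum of ASFRs = 0.3075 + 0.3469 + 0.1028 + 0.0138 + 0.0006 + 0.0000 = 0.7716
TFR = 5 × 0.7716 = 3.858

3.858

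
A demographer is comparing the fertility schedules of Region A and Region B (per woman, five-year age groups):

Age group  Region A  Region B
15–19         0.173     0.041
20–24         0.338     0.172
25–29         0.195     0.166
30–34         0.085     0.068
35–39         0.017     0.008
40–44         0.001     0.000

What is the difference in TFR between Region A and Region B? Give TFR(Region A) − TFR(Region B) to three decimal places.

Region A:
  Sum of ASFRs = 0.173 + 0.338 + 0.195 + 0.085 + 0.017 + 0.001 = 0.809
  TFR = 5 × 0.809 = 4.045
Region B:
  Sum of ASFRs = 0.041 + 0.172 + 0.166 + 0.068 + 0.008 + 0.000 = 0.455
  TFR = 5 × 0.455 = 2.275
Difference = 4.045 − 2.275 = 1.77

1.770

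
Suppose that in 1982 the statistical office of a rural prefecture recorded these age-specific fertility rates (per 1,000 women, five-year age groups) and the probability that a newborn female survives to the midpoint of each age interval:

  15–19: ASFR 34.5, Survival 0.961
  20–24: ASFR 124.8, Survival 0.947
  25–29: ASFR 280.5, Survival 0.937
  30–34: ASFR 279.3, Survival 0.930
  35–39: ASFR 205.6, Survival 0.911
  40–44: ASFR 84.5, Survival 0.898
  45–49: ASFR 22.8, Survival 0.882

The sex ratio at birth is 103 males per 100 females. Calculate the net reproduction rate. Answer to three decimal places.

2.358

Proportion female at birth = 100 / (100 + 103) = 0.49261.
Weighting each age-specific rate by interval width and survival:
  15–19: 5 × 34.5/1000 × 0.961 = 0.16577
  20–24: 5 × 124.8/1000 × 0.947 = 0.59093
  25–29: 5 × 280.5/1000 × 0.937 = 1.31414
  30–34: 5 × 279.3/1000 × 0.930 = 1.29875
  35–39: 5 × 205.6/1000 × 0.911 = 0.93651
  40–44: 5 × 84.5/1000 × 0.898 = 0.37941
  45–49: 5 × 22.8/1000 × 0.882 = 0.10055
Sum = 4.78606
NRR = 0.49261 × 4.78606 = 2.35766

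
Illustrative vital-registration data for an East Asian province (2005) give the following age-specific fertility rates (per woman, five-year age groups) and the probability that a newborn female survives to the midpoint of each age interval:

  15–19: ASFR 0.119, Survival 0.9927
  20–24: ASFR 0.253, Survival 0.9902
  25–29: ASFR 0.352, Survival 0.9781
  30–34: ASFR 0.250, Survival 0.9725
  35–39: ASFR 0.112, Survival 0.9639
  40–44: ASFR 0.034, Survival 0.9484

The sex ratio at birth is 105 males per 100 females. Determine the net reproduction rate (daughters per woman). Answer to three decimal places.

Proportion female at birth = 100 / (100 + 105) = 0.48780.
Per-age-group product (5 × ASFR × survival probability):
  15–19: 5 × 0.119 × 0.9927 = 0.59066
  20–24: 5 × 0.253 × 0.9902 = 1.25260
  25–29: 5 × 0.352 × 0.9781 = 1.72146
  30–34: 5 × 0.250 × 0.9725 = 1.21563
  35–39: 5 × 0.112 × 0.9639 = 0.53978
  40–44: 5 × 0.034 × 0.9484 = 0.16123
Sum = 5.48136
NRR = 0.48780 × 5.48136 = 2.67381

2.674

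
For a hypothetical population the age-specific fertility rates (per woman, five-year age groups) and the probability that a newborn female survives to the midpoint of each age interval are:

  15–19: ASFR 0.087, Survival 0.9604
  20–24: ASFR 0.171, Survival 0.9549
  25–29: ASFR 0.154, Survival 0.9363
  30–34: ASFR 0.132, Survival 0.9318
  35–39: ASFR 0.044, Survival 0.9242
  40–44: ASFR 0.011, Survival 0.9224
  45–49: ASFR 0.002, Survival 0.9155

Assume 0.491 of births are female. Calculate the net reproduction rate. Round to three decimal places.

Proportion female at birth = 0.491.
Survival-weighted fertility by age (5·fₓ·Sₓ):
  15–19: 5 × 0.087 × 0.9604 = 0.41777
  20–24: 5 × 0.171 × 0.9549 = 0.81644
  25–29: 5 × 0.154 × 0.9363 = 0.72095
  30–34: 5 × 0.132 × 0.9318 = 0.61499
  35–39: 5 × 0.044 × 0.9242 = 0.20332
  40–44: 5 × 0.011 × 0.9224 = 0.05073
  45–49: 5 × 0.002 × 0.9155 = 0.00916
Sum = 2.83336
NRR = 0.491 × 2.83336 = 1.39118

1.391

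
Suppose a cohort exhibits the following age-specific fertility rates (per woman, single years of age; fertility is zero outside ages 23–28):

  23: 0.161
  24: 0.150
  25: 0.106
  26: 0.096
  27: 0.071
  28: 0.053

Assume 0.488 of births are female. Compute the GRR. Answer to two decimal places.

Proportion female at birth = 0.488.
Sum of ASFRs = 0.161 + 0.150 + 0.106 + 0.096 + 0.071 + 0.053 = 0.637
TFR = 0.637
GRR = 0.488 × 0.637 = 0.31086

0.31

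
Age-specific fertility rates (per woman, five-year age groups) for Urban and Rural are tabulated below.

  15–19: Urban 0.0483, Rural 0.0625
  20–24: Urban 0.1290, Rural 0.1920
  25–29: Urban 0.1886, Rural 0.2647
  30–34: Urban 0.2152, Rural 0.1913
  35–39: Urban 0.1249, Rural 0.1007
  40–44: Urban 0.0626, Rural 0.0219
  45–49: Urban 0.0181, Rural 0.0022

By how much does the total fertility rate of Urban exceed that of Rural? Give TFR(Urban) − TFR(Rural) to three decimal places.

-0.243

Urban:
  Sum of ASFRs = 0.0483 + 0.1290 + 0.1886 + 0.2152 + 0.1249 + 0.0626 + 0.0181 = 0.7867
  TFR = 5 × 0.7867 = 3.9335
Rural:
  Sum of ASFRs = 0.0625 + 0.1920 + 0.2647 + 0.1913 + 0.1007 + 0.0219 + 0.0022 = 0.8353
  TFR = 5 × 0.8353 = 4.1765
Difference = 3.9335 − 4.1765 = -0.243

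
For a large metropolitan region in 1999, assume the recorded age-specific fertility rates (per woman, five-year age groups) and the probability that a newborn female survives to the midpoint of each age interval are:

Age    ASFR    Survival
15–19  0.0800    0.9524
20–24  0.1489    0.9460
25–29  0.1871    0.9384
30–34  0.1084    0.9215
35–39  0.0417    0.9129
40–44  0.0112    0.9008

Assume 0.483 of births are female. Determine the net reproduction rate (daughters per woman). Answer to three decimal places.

1.306

Proportion female at birth = 0.483.
Each age group contributes 5 × ASFR × survival:
  15–19: 5 × 0.0800 × 0.9524 = 0.38096
  20–24: 5 × 0.1489 × 0.9460 = 0.70430
  25–29: 5 × 0.1871 × 0.9384 = 0.87787
  30–34: 5 × 0.1084 × 0.9215 = 0.49945
  35–39: 5 × 0.0417 × 0.9129 = 0.19034
  40–44: 5 × 0.0112 × 0.9008 = 0.05044
Sum = 2.70336
NRR = 0.483 × 2.70336 = 1.30572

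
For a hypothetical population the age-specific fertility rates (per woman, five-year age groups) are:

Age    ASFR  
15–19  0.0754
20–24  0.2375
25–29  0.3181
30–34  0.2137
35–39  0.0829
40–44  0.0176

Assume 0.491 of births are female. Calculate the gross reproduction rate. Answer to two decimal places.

Proportion female at birth = 0.491.
Sum of ASFRs = 0.0754 + 0.2375 + 0.3181 + 0.2137 + 0.0829 + 0.0176 = 0.9452
TFR = 5 × 0.9452 = 4.726
GRR = 0.491 × 4.726 = 2.32047

2.32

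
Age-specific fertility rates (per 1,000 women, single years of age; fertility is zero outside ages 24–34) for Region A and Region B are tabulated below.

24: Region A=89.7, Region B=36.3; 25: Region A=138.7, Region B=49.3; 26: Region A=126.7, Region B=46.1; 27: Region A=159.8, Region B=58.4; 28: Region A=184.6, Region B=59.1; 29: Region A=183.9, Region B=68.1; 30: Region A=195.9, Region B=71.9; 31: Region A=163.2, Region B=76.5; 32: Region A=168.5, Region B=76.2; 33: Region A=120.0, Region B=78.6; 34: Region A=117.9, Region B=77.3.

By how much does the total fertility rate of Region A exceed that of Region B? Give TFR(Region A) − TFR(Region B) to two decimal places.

0.95

Region A:
  Sum of ASFRs = 89.7 + 138.7 + 126.7 + 159.8 + 184.6 + 183.9 + 195.9 + 163.2 + 168.5 + 120.0 + 117.9 = 1648.9
  TFR = 1648.9 / 1000 = 1.6489
Region B:
  Sum of ASFRs = 36.3 + 49.3 + 46.1 + 58.4 + 59.1 + 68.1 + 71.9 + 76.5 + 76.2 + 78.6 + 77.3 = 697.8
  TFR = 697.8 / 1000 = 0.6978
Difference = 1.6489 − 0.6978 = 0.9511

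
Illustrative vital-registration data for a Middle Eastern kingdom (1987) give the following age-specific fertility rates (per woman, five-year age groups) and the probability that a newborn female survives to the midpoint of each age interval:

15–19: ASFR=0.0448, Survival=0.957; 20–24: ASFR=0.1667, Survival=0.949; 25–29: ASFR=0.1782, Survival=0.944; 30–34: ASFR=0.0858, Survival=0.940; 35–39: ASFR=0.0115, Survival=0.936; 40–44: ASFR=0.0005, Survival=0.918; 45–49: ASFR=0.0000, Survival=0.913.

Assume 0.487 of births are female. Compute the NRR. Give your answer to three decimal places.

Proportion female at birth = 0.487.
Per-age-group product (5 × ASFR × survival probability):
  15–19: 5 × 0.0448 × 0.957 = 0.21437
  20–24: 5 × 0.1667 × 0.949 = 0.79099
  25–29: 5 × 0.1782 × 0.944 = 0.84110
  30–34: 5 × 0.0858 × 0.940 = 0.40326
  35–39: 5 × 0.0115 × 0.936 = 0.05382
  40–44: 5 × 0.0005 × 0.918 = 0.00230
  45–49: 5 × 0.0000 × 0.913 = 0.00000
Sum = 2.30584
NRR = 0.487 × 2.30584 = 1.12294
NRR > 1, so each generation more than replaces itself.

1.123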